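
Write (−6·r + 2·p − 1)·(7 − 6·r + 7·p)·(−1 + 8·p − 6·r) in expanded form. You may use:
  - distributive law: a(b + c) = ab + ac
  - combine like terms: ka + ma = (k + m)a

(−6·r + 2·p − 1)·(7 − 6·r + 7·p)·(−1 + 8·p − 6·r)
= (−42·r + 36·r^2 − 42·p·r + 14·p − 12·p·r + 14·p^2 − 7 + 6·r − 7·p)·(−1 + 8·p − 6·r)    [distributive law]
= (−36·r + 36·r^2 − 54·p·r + 7·p + 14·p^2 − 7)·(−1 + 8·p − 6·r)    [combine like terms]
= 36·r − 288·p·r + 216·r^2 − 36·r^2 + 288·p·r^2 − 216·r^3 + 54·p·r − 432·p^2·r + 324·p·r^2 − 7·p + 56·p^2 − 42·p·r − 14·p^2 + 112·p^3 − 84·p^2·r + 7 − 56·p + 42·r    [distributive law]
= 78·r − 276·p·r + 180·r^2 + 612·p·r^2 − 216·r^3 − 516·p^2·r − 63·p + 42·p^2 + 112·p^3 + 7    [combine like terms]

78·r − 276·p·r + 180·r^2 + 612·p·r^2 − 216·r^3 − 516·p^2·r − 63·p + 42·p^2 + 112·p^3 + 7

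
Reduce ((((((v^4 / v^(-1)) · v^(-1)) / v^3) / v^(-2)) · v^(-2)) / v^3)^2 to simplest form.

((((((v^4 / v^(-1)) · v^(-1)) / v^3) / v^(-2)) · v^(-2)) / v^3)^2
= ((((((v^4 / v^(-1)) · v^(-1)) / v^3) / v^(-2)) · v^(-2))^2) / ((v^3)^2)    [power of a quotient]
= ((((((v^4 / v^(-1)) · v^(-1)) / v^3) / v^(-2))^2) · ((v^(-2))^2)) / ((v^3)^2)    [power of a product]
= ((((((v^4 / v^(-1)) · v^(-1)) / v^3)^2) / ((v^(-2))^2)) · ((v^(-2))^2)) / ((v^3)^2)    [power of a quotient]
= ((((((v^4 / v^(-1)) · v^(-1))^2) / ((v^3)^2)) / ((v^(-2))^2)) · ((v^(-2))^2)) / ((v^3)^2)    [power of a quotient]
= ((((((v^4 / v^(-1))^2) · ((v^(-1))^2)) / ((v^3)^2)) / ((v^(-2))^2)) · ((v^(-2))^2)) / ((v^3)^2)    [power of a product]
= (((((((v^4)^2) / ((v^(-1))^2)) · ((v^(-1))^2)) / ((v^3)^2)) / ((v^(-2))^2)) · ((v^(-2))^2)) / ((v^3)^2)    [power of a quotient]
= (((((v^8 / ((v^(-1))^2)) · ((v^(-1))^2)) / ((v^3)^2)) / ((v^(-2))^2)) · ((v^(-2))^2)) / ((v^3)^2)    [power of a power]
= (((((v^8 / v^(-2)) · ((v^(-1))^2)) / ((v^3)^2)) / ((v^(-2))^2)) · ((v^(-2))^2)) / ((v^3)^2)    [power of a power]
= ((((v^10 · ((v^(-1))^2)) / ((v^3)^2)) / ((v^(-2))^2)) · ((v^(-2))^2)) / ((v^3)^2)    [quotient of powers]
= ((((v^10 · v^(-2)) / ((v^3)^2)) / ((v^(-2))^2)) · ((v^(-2))^2)) / ((v^3)^2)    [power of a power]
= (((v^8 / ((v^3)^2)) / ((v^(-2))^2)) · ((v^(-2))^2)) / ((v^3)^2)    [product of powers]
= (((v^8 / v^6) / ((v^(-2))^2)) · ((v^(-2))^2)) / ((v^3)^2)    [power of a power]
= ((v^2 / ((v^(-2))^2)) · ((v^(-2))^2)) / ((v^3)^2)    [quotient of powers]
= ((v^2 / v^(-4)) · ((v^(-2))^2)) / ((v^3)^2)    [power of a power]
= (v^6 · ((v^(-2))^2)) / ((v^3)^2)    [quotient of powers]
= (v^6 · v^(-4)) / ((v^3)^2)    [power of a power]
= v^2 / ((v^3)^2)    [product of powers]
= v^2 / v^6    [power of a power]
= v^(-4)    [quotient of powers]

v^(-4)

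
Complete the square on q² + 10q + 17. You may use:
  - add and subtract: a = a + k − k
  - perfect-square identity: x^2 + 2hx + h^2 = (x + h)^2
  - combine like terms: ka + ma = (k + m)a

q² + 10q + 17
= q² + 10q + 25 - 25 + 17    [add and subtract 25]
= (q + 5)² - 25 + 17    [perfect-square identity]
= (q + 5)² - 8    [combine constants]

(q + 5)² - 8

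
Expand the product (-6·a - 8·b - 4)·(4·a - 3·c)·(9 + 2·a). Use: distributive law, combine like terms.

(-6·a - 8·b - 4)·(4·a - 3·c)·(9 + 2·a)
= (-24·a^2 + 18·a·c - 32·a·b + 24·b·c - 16·a + 12·c)·(9 + 2·a)    [distributive law]
= -216·a^2 - 48·a^3 + 162·a·c + 36·a^2·c - 288·a·b - 64·a^2·b + 216·b·c + 48·a·b·c - 144·a - 32·a^2 + 108·c + 24·a·c    [distributive law]
= -248·a^2 - 48·a^3 + 186·a·c + 36·a^2·c - 288·a·b - 64·a^2·b + 216·b·c + 48·a·b·c - 144·a + 108·c    [combine like terms]

-248·a^2 - 48·a^3 + 186·a·c + 36·a^2·c - 288·a·b - 64·a^2·b + 216·b·c + 48·a·b·c - 144·a + 108·c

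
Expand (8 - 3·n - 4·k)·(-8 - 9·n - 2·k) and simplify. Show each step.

(8 - 3·n - 4·k)·(-8 - 9·n - 2·k)
= -64 - 72·n - 16·k + 24·n + 27·n² + 6·k·n + 32·k + 36·k·n + 8·k²    [distributive law]
= -64 - 48·n + 16·k + 27·n² + 42·k·n + 8·k²    [combine like terms]

-64 - 48·n + 16·k + 27·n² + 42·k·n + 8·k²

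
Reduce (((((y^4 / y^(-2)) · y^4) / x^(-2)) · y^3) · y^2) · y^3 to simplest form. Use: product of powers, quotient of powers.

(((((y^4 / y^(-2)) · y^4) / x^(-2)) · y^3) · y^2) · y^3
= ((((y^6 · y^4) / x^(-2)) · y^3) · y^2) · y^3    [quotient of powers]
= (((y^10 / x^(-2)) · y^3) · y^2) · y^3    [product of powers]
= x^2y^18    [quotient of powers; product of powers]

x^2y^18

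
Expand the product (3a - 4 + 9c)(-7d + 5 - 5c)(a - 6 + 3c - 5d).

(3a - 4 + 9c)(-7d + 5 - 5c)(a - 6 + 3c - 5d)
= (-21ad + 15a - 15ac + 28d - 20 + 20c - 63cd + 45c - 45c^2)(a - 6 + 3c - 5d)    [distributive law]
= (-21ad + 15a - 15ac + 28d - 20 + 65c - 63cd - 45c^2)(a - 6 + 3c - 5d)    [combine like terms]
= -21a^2d + 126ad - 63acd + 105ad^2 + 15a^2 - 90a + 45ac - 75ad - 15a^2c + 90ac - 45ac^2 + 75acd + 28ad - 168d + 84cd - 140d^2 - 20a + 120 - 60c + 100d + 65ac - 390c + 195c^2 - 325cd - 63acd + 378cd - 189c^2d + 315cd^2 - 45ac^2 + 270c^2 - 135c^3 + 225c^2d    [distributive law]
= -21a^2d + 79ad - 51acd + 105ad^2 + 15a^2 - 110a + 200ac - 15a^2c - 90ac^2 - 68d + 137cd - 140d^2 + 120 - 450c + 465c^2 + 36c^2d + 315cd^2 - 135c^3    [combine like terms]

-21a^2d + 79ad - 51acd + 105ad^2 + 15a^2 - 110a + 200ac - 15a^2c - 90ac^2 - 68d + 137cd - 140d^2 + 120 - 450c + 465c^2 + 36c^2d + 315cd^2 - 135c^3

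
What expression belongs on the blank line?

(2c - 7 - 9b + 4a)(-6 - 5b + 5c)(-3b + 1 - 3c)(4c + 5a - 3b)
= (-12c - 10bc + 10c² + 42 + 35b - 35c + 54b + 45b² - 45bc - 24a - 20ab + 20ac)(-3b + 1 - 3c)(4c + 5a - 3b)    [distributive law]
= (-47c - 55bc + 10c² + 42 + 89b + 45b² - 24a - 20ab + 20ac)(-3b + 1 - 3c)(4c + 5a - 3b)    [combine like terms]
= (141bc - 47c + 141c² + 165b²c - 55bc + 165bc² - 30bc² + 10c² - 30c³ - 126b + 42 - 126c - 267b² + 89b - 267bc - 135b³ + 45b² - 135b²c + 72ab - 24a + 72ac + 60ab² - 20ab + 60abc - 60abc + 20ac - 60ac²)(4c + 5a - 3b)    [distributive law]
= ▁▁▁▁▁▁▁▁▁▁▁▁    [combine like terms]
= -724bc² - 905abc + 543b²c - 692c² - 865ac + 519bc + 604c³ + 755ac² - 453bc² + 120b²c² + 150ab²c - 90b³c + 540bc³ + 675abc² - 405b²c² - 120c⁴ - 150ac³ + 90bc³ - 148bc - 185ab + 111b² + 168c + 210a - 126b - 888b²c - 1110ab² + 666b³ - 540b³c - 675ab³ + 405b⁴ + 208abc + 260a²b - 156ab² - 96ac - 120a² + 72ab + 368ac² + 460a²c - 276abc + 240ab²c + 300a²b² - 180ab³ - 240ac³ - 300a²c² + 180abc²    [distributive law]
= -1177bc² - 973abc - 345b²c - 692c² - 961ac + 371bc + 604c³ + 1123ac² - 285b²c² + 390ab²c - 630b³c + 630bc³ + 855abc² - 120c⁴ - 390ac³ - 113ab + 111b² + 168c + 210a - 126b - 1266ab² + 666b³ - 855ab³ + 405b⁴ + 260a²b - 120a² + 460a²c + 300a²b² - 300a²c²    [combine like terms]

Applying combine like terms to the line above:

(-181bc - 173c + 151c² + 30b²c + 135bc² - 30c³ - 37b + 42 - 222b² - 135b³ + 52ab - 24a + 92ac + 60ab² - 60ac²)(4c + 5a - 3b)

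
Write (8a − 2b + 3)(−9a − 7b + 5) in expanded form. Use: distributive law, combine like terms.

(8a − 2b + 3)(−9a − 7b + 5)
= −72a² − 56ab + 40a + 18ab + 14b² − 10b − 27a − 21b + 15    [distributive law]
= −72a² − 38ab + 13a + 14b² − 31b + 15    [combine like terms]

−72a² − 38ab + 13a + 14b² − 31b + 15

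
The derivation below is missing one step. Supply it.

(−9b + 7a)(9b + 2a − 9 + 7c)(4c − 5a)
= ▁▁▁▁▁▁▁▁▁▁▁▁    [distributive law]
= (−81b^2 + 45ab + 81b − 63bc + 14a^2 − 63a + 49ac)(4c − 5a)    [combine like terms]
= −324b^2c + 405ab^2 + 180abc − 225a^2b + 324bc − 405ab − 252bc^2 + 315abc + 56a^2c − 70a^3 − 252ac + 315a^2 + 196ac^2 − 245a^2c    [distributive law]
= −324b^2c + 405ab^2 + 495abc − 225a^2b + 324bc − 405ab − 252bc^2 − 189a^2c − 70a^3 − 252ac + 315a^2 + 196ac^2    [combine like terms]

Applying distributive law to the line above:

(−81b^2 − 18ab + 81b − 63bc + 63ab + 14a^2 − 63a + 49ac)(4c − 5a)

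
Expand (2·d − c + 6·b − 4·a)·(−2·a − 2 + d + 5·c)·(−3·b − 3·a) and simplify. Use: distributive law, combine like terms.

(2·d − c + 6·b − 4·a)·(−2·a − 2 + d + 5·c)·(−3·b − 3·a)
= (−4·a·d − 4·d + 2·d² + 10·c·d + 2·a·c + 2·c − c·d − 5·c² − 12·a·b − 12·b + 6·b·d + 30·b·c + 8·a² + 8·a − 4·a·d − 20·a·c)·(−3·b − 3·a)    [distributive law]
= (−8·a·d − 4·d + 2·d² + 9·c·d − 18·a·c + 2·c − 5·c² − 12·a·b − 12·b + 6·b·d + 30·b·c + 8·a² + 8·a)·(−3·b − 3·a)    [combine like terms]
= 24·a·b·d + 24·a²·d + 12·b·d + 12·a·d − 6·b·d² − 6·a·d² − 27·b·c·d − 27·a·c·d + 54·a·b·c + 54·a²·c − 6·b·c − 6·a·c + 15·b·c² + 15·a·c² + 36·a·b² + 36·a²·b + 36·b² + 36·a·b − 18·b²·d − 18·a·b·d − 90·b²·c − 90·a·b·c − 24·a²·b − 24·a³ − 24·a·b − 24·a²    [distributive law]
= 6·a·b·d + 24·a²·d + 12·b·d + 12·a·d − 6·b·d² − 6·a·d² − 27·b·c·d − 27·a·c·d − 36·a·b·c + 54·a²·c − 6·b·c − 6·a·c + 15·b·c² + 15·a·c² + 36·a·b² + 12·a²·b + 36·b² + 12·a·b − 18·b²·d − 90·b²·c − 24·a³ − 24·a²    [combine like terms]

6·a·b·d + 24·a²·d + 12·b·d + 12·a·d − 6·b·d² − 6·a·d² − 27·b·c·d − 27·a·c·d − 36·a·b·c + 54·a²·c − 6·b·c − 6·a·c + 15·b·c² + 15·a·c² + 36·a·b² + 12·a²·b + 36·b² + 12·a·b − 18·b²·d − 90·b²·c − 24·a³ − 24·a²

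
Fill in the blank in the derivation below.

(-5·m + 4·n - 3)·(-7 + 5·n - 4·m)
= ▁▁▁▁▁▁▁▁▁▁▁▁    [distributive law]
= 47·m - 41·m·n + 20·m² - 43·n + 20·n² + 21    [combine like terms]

Applying distributive law to the line above:

35·m - 25·m·n + 20·m² - 28·n + 20·n² - 16·m·n + 21 - 15·n + 12·m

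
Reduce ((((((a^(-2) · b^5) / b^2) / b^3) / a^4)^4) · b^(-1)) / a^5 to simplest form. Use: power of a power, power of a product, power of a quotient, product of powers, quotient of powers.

((((((a^(-2) · b^5) / b^2) / b^3) / a^4)^4) · b^(-1)) / a^5
= ((((((a^(-2) · b^5) / b^2) / b^3)^4) / ((a^4)^4)) · b^(-1)) / a^5    [power of a quotient]
= ((((((a^(-2) · b^5) / b^2)^4) / ((b^3)^4)) / ((a^4)^4)) · b^(-1)) / a^5    [power of a quotient]
= ((((((a^(-2) · b^5)^4) / ((b^2)^4)) / ((b^3)^4)) / ((a^4)^4)) · b^(-1)) / a^5    [power of a quotient]
= (((((((a^(-2))^4) · ((b^5)^4)) / ((b^2)^4)) / ((b^3)^4)) / ((a^4)^4)) · b^(-1)) / a^5    [power of a product]
= (((((a^(-8) · ((b^5)^4)) / ((b^2)^4)) / ((b^3)^4)) / ((a^4)^4)) · b^(-1)) / a^5    [power of a power]
= (((((a^(-8) · b^20) / ((b^2)^4)) / ((b^3)^4)) / ((a^4)^4)) · b^(-1)) / a^5    [power of a power]
= (((((a^(-8) · b^20) / b^8) / ((b^3)^4)) / ((a^4)^4)) · b^(-1)) / a^5    [power of a power]
= (((((a^(-8) · b^20) / b^8) / b^12) / ((a^4)^4)) · b^(-1)) / a^5    [power of a power]
= (((((a^(-8) · b^20) / b^8) / b^12) / a^16) · b^(-1)) / a^5    [power of a power]
= a^(-29)b^(-1)    [quotient of powers; product of powers]

a^(-29)b^(-1)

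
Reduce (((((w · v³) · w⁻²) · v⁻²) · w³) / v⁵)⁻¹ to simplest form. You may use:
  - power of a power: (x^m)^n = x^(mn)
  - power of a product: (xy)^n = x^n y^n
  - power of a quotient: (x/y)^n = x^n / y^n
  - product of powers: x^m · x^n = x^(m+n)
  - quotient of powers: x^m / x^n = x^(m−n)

(((((w · v³) · w⁻²) · v⁻²) · w³) / v⁵)⁻¹
= (((((w · v³) · w⁻²) · v⁻²) · w³)⁻¹) / ((v⁵)⁻¹)    [power of a quotient]
= (((((w · v³) · w⁻²) · v⁻²)⁻¹) · ((w³)⁻¹)) / ((v⁵)⁻¹)    [power of a product]
= (((((w · v³) · w⁻²)⁻¹) · ((v⁻²)⁻¹)) · ((w³)⁻¹)) / ((v⁵)⁻¹)    [power of a product]
= (((((w · v³)⁻¹) · ((w⁻²)⁻¹)) · ((v⁻²)⁻¹)) · ((w³)⁻¹)) / ((v⁵)⁻¹)    [power of a product]
= (((((w⁻¹) · ((v³)⁻¹)) · ((w⁻²)⁻¹)) · ((v⁻²)⁻¹)) · ((w³)⁻¹)) / ((v⁵)⁻¹)    [power of a product]
= ((((w⁻¹ · v⁻³) · ((w⁻²)⁻¹)) · ((v⁻²)⁻¹)) · ((w³)⁻¹)) / ((v⁵)⁻¹)    [power of a power]
= ((((w⁻¹ · v⁻³) · w²) · ((v⁻²)⁻¹)) · ((w³)⁻¹)) / ((v⁵)⁻¹)    [power of a power]
= ((((w⁻¹ · v⁻³) · w²) · v²) · ((w³)⁻¹)) / ((v⁵)⁻¹)    [power of a power]
= ((((w⁻¹ · v⁻³) · w²) · v²) · w⁻³) / ((v⁵)⁻¹)    [power of a power]
= ((((w⁻¹ · v⁻³) · w²) · v²) · w⁻³) / v⁻⁵    [power of a power]
= v⁴w⁻²    [quotient of powers; product of powers]

v⁴w⁻²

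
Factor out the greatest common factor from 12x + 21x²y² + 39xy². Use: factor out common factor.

12x + 21x²y² + 39xy²
= 3(4x + 7x²y² + 13xy²)    [factor out 3]
= 3x(4 + 7xy² + 13y²)    [factor out x]

3x(4 + 7xy² + 13y²)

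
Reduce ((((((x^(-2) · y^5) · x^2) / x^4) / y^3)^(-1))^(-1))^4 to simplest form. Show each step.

x^(-16)y^8

((((((x^(-2) · y^5) · x^2) / x^4) / y^3)^(-1))^(-1))^4
= (((((x^(-2) · y^5) · x^2) / x^4) / y^3)^(-1))^(-4)    [power of a power]
= ((((x^(-2) · y^5) · x^2) / x^4) / y^3)^4    [power of a power]
= ((((x^(-2) · y^5) · x^2) / x^4)^4) / ((y^3)^4)    [power of a quotient]
= ((((x^(-2) · y^5) · x^2)^4) / ((x^4)^4)) / ((y^3)^4)    [power of a quotient]
= ((((x^(-2) · y^5)^4) · ((x^2)^4)) / ((x^4)^4)) / ((y^3)^4)    [power of a product]
= (((((x^(-2))^4) · ((y^5)^4)) · ((x^2)^4)) / ((x^4)^4)) / ((y^3)^4)    [power of a product]
= (((x^(-8) · ((y^5)^4)) · ((x^2)^4)) / ((x^4)^4)) / ((y^3)^4)    [power of a power]
= (((x^(-8) · y^20) · ((x^2)^4)) / ((x^4)^4)) / ((y^3)^4)    [power of a power]
= (((x^(-8) · y^20) · x^8) / ((x^4)^4)) / ((y^3)^4)    [power of a power]
= (((x^(-8) · y^20) · x^8) / x^16) / ((y^3)^4)    [power of a power]
= (((x^(-8) · y^20) · x^8) / x^16) / y^12    [power of a power]
= x^(-16)y^8    [quotient of powers; product of powers]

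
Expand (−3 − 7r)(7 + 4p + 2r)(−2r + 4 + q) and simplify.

−178r − 84 − 21q − 88pr − 48p − 12pq + 54r^2 − 55qr + 56pr^2 − 28pqr + 28r^3 − 14qr^2

(−3 − 7r)(7 + 4p + 2r)(−2r + 4 + q)
= (−21 − 12p − 6r − 49r − 28pr − 14r^2)(−2r + 4 + q)    [distributive law]
= (−21 − 12p − 55r − 28pr − 14r^2)(−2r + 4 + q)    [combine like terms]
= 42r − 84 − 21q + 24pr − 48p − 12pq + 110r^2 − 220r − 55qr + 56pr^2 − 112pr − 28pqr + 28r^3 − 56r^2 − 14qr^2    [distributive law]
= −178r − 84 − 21q − 88pr − 48p − 12pq + 54r^2 − 55qr + 56pr^2 − 28pqr + 28r^3 − 14qr^2    [combine like terms]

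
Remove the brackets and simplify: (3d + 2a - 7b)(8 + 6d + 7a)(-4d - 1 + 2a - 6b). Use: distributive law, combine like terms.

-114d^2 - 24d - 49ad + 122bd - 72d^3 - 96ad^2 + 60bd^2 + 10a^2d - 86abd - 16a + 18a^2 - 159ab + 28a^3 - 182a^2b + 56b + 336b^2 + 252b^2d + 294ab^2

(3d + 2a - 7b)(8 + 6d + 7a)(-4d - 1 + 2a - 6b)
= (24d + 18d^2 + 21ad + 16a + 12ad + 14a^2 - 56b - 42bd - 49ab)(-4d - 1 + 2a - 6b)    [distributive law]
= (24d + 18d^2 + 33ad + 16a + 14a^2 - 56b - 42bd - 49ab)(-4d - 1 + 2a - 6b)    [combine like terms]
= -96d^2 - 24d + 48ad - 144bd - 72d^3 - 18d^2 + 36ad^2 - 108bd^2 - 132ad^2 - 33ad + 66a^2d - 198abd - 64ad - 16a + 32a^2 - 96ab - 56a^2d - 14a^2 + 28a^3 - 84a^2b + 224bd + 56b - 112ab + 336b^2 + 168bd^2 + 42bd - 84abd + 252b^2d + 196abd + 49ab - 98a^2b + 294ab^2    [distributive law]
= -114d^2 - 24d - 49ad + 122bd - 72d^3 - 96ad^2 + 60bd^2 + 10a^2d - 86abd - 16a + 18a^2 - 159ab + 28a^3 - 182a^2b + 56b + 336b^2 + 252b^2d + 294ab^2    [combine like terms]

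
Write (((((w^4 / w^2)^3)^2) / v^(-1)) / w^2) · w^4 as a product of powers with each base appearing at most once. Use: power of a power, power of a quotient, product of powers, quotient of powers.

vw^14

(((((w^4 / w^2)^3)^2) / v^(-1)) / w^2) · w^4
= ((((w^4 / w^2)^6) / v^(-1)) / w^2) · w^4    [power of a power]
= (((((w^4)^6) / ((w^2)^6)) / v^(-1)) / w^2) · w^4    [power of a quotient]
= (((w^24 / ((w^2)^6)) / v^(-1)) / w^2) · w^4    [power of a power]
= (((w^24 / w^12) / v^(-1)) / w^2) · w^4    [power of a power]
= ((w^12 / v^(-1)) / w^2) · w^4    [quotient of powers]
= vw^14    [quotient of powers; product of powers]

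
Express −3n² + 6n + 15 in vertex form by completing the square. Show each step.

−3n² + 6n + 15
= −3(n² − 2n) + 15    [factor out -3 from the n-terms]
= −3(n² − 2n + 1 − 1) + 15    [add and subtract 1 inside the bracket]
= −3(n − 1)² + 3 + 15    [perfect-square identity]
= −3(n − 1)² + 18    [combine constants]

−3(n − 1)² + 18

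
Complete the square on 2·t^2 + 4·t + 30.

2·t^2 + 4·t + 30
= 2(t^2 + 2·t) + 30    [factor out 2 from the t-terms]
= 2(t^2 + 2·t + 1 − 1) + 30    [add and subtract 1 inside the bracket]
= 2(t + 1)^2 − 2 + 30    [perfect-square identity]
= 2(t + 1)^2 + 28    [combine constants]

2(t + 1)^2 + 28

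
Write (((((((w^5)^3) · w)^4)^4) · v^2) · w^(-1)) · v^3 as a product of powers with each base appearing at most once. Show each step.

(((((((w^5)^3) · w)^4)^4) · v^2) · w^(-1)) · v^3
= ((((((w^5)^3) · w)^16) · v^2) · w^(-1)) · v^3    [power of a power]
= ((((((w^5)^3)^16) · (w^16)) · v^2) · w^(-1)) · v^3    [power of a product]
= (((((w^5)^48) · (w^16)) · v^2) · w^(-1)) · v^3    [power of a power]
= (((w^240 · (w^16)) · v^2) · w^(-1)) · v^3    [power of a power]
= ((w^256 · v^2) · w^(-1)) · v^3    [product of powers]
= v^5w^255    [product of powers]

v^5w^255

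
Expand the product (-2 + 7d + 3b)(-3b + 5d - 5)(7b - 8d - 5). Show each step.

(-2 + 7d + 3b)(-3b + 5d - 5)(7b - 8d - 5)
= (6b - 10d + 10 - 21bd + 35d² - 35d - 9b² + 15bd - 15b)(7b - 8d - 5)    [distributive law]
= (-9b - 45d + 10 - 6bd + 35d² - 9b²)(7b - 8d - 5)    [combine like terms]
= -63b² + 72bd + 45b - 315bd + 360d² + 225d + 70b - 80d - 50 - 42b²d + 48bd² + 30bd + 245bd² - 280d³ - 175d² - 63b³ + 72b²d + 45b²    [distributive law]
= -18b² - 213bd + 115b + 185d² + 145d - 50 + 30b²d + 293bd² - 280d³ - 63b³    [combine like terms]

-18b² - 213bd + 115b + 185d² + 145d - 50 + 30b²d + 293bd² - 280d³ - 63b³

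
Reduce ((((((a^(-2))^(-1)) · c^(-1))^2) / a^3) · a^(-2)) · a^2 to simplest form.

((((((a^(-2))^(-1)) · c^(-1))^2) / a^3) · a^(-2)) · a^2
= ((((((a^(-2))^(-1))^2) · ((c^(-1))^2)) / a^3) · a^(-2)) · a^2    [power of a product]
= (((((a^(-2))^(-2)) · ((c^(-1))^2)) / a^3) · a^(-2)) · a^2    [power of a power]
= (((a^4 · ((c^(-1))^2)) / a^3) · a^(-2)) · a^2    [power of a power]
= (((a^4 · c^(-2)) / a^3) · a^(-2)) · a^2    [power of a power]
= a·c^(-2)    [quotient of powers; product of powers]

a·c^(-2)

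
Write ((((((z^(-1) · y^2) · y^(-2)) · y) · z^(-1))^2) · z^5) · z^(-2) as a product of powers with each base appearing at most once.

y^2z^(-1)

((((((z^(-1) · y^2) · y^(-2)) · y) · z^(-1))^2) · z^5) · z^(-2)
= ((((((z^(-1) · y^2) · y^(-2)) · y)^2) · ((z^(-1))^2)) · z^5) · z^(-2)    [power of a product]
= ((((((z^(-1) · y^2) · y^(-2))^2) · (y^2)) · ((z^(-1))^2)) · z^5) · z^(-2)    [power of a product]
= ((((((z^(-1) · y^2)^2) · ((y^(-2))^2)) · (y^2)) · ((z^(-1))^2)) · z^5) · z^(-2)    [power of a product]
= (((((((z^(-1))^2) · ((y^2)^2)) · ((y^(-2))^2)) · (y^2)) · ((z^(-1))^2)) · z^5) · z^(-2)    [power of a product]
= (((((z^(-2) · ((y^2)^2)) · ((y^(-2))^2)) · (y^2)) · ((z^(-1))^2)) · z^5) · z^(-2)    [power of a power]
= (((((z^(-2) · y^4) · ((y^(-2))^2)) · (y^2)) · ((z^(-1))^2)) · z^5) · z^(-2)    [power of a power]
= (((((z^(-2) · y^4) · y^(-4)) · (y^2)) · ((z^(-1))^2)) · z^5) · z^(-2)    [power of a power]
= (((((z^(-2) · y^4) · y^(-4)) · y^2) · z^(-2)) · z^5) · z^(-2)    [power of a power]
= y^2z^(-1)    [product of powers]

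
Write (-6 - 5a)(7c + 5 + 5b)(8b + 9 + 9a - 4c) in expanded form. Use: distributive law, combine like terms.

(-6 - 5a)(7c + 5 + 5b)(8b + 9 + 9a - 4c)
= (-42c - 30 - 30b - 35ac - 25a - 25ab)(8b + 9 + 9a - 4c)    [distributive law]
= -336bc - 378c - 378ac + 168c^2 - 240b - 270 - 270a + 120c - 240b^2 - 270b - 270ab + 120bc - 280abc - 315ac - 315a^2c + 140ac^2 - 200ab - 225a - 225a^2 + 100ac - 200ab^2 - 225ab - 225a^2b + 100abc    [distributive law]
= -216bc - 258c - 593ac + 168c^2 - 510b - 270 - 495a - 240b^2 - 695ab - 180abc - 315a^2c + 140ac^2 - 225a^2 - 200ab^2 - 225a^2b    [combine like terms]

-216bc - 258c - 593ac + 168c^2 - 510b - 270 - 495a - 240b^2 - 695ab - 180abc - 315a^2c + 140ac^2 - 225a^2 - 200ab^2 - 225a^2b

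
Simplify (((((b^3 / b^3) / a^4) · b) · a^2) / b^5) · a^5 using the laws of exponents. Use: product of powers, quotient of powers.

(((((b^3 / b^3) / a^4) · b) · a^2) / b^5) · a^5
= ((((b^0 / a^4) · b) · a^2) / b^5) · a^5    [quotient of powers]
= a^3·b^(-4)    [quotient of powers; product of powers]

a^3·b^(-4)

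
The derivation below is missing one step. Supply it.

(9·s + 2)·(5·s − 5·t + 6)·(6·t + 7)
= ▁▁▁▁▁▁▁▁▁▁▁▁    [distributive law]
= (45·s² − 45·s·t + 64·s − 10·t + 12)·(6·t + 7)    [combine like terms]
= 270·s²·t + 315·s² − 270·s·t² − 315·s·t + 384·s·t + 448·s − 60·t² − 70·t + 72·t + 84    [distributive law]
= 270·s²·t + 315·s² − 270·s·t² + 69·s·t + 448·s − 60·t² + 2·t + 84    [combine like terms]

By distributive law:

(45·s² − 45·s·t + 54·s + 10·s − 10·t + 12)·(6·t + 7)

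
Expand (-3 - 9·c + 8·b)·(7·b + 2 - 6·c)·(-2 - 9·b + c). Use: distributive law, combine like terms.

(-3 - 9·c + 8·b)·(7·b + 2 - 6·c)·(-2 - 9·b + c)
= (-21·b - 6 + 18·c - 63·b·c - 18·c + 54·c^2 + 56·b^2 + 16·b - 48·b·c)·(-2 - 9·b + c)    [distributive law]
= (-5·b - 6 - 111·b·c + 54·c^2 + 56·b^2)·(-2 - 9·b + c)    [combine like terms]
= 10·b + 45·b^2 - 5·b·c + 12 + 54·b - 6·c + 222·b·c + 999·b^2·c - 111·b·c^2 - 108·c^2 - 486·b·c^2 + 54·c^3 - 112·b^2 - 504·b^3 + 56·b^2·c    [distributive law]
= 64·b - 67·b^2 + 217·b·c + 12 - 6·c + 1055·b^2·c - 597·b·c^2 - 108·c^2 + 54·c^3 - 504·b^3    [combine like terms]

64·b - 67·b^2 + 217·b·c + 12 - 6·c + 1055·b^2·c - 597·b·c^2 - 108·c^2 + 54·c^3 - 504·b^3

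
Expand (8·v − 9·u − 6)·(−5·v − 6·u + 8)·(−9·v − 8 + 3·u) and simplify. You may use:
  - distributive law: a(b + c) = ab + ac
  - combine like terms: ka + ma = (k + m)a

360·v³ − 526·v² − 93·u·v² + 630·u·v − 495·u²·v − 320·v − 540·u² + 162·u³ + 144·u + 384

(8·v − 9·u − 6)·(−5·v − 6·u + 8)·(−9·v − 8 + 3·u)
= (−40·v² − 48·u·v + 64·v + 45·u·v + 54·u² − 72·u + 30·v + 36·u − 48)·(−9·v − 8 + 3·u)    [distributive law]
= (−40·v² − 3·u·v + 94·v + 54·u² − 36·u − 48)·(−9·v − 8 + 3·u)    [combine like terms]
= 360·v³ + 320·v² − 120·u·v² + 27·u·v² + 24·u·v − 9·u²·v − 846·v² − 752·v + 282·u·v − 486·u²·v − 432·u² + 162·u³ + 324·u·v + 288·u − 108·u² + 432·v + 384 − 144·u    [distributive law]
= 360·v³ − 526·v² − 93·u·v² + 630·u·v − 495·u²·v − 320·v − 540·u² + 162·u³ + 144·u + 384    [combine like terms]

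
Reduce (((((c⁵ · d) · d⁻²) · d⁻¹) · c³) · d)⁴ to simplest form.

(((((c⁵ · d) · d⁻²) · d⁻¹) · c³) · d)⁴
= (((((c⁵ · d) · d⁻²) · d⁻¹) · c³)⁴) · (d⁴)    [power of a product]
= (((((c⁵ · d) · d⁻²) · d⁻¹)⁴) · ((c³)⁴)) · (d⁴)    [power of a product]
= (((((c⁵ · d) · d⁻²)⁴) · ((d⁻¹)⁴)) · ((c³)⁴)) · (d⁴)    [power of a product]
= (((((c⁵ · d)⁴) · ((d⁻²)⁴)) · ((d⁻¹)⁴)) · ((c³)⁴)) · (d⁴)    [power of a product]
= ((((((c⁵)⁴) · (d⁴)) · ((d⁻²)⁴)) · ((d⁻¹)⁴)) · ((c³)⁴)) · (d⁴)    [power of a product]
= ((((c²⁰ · (d⁴)) · ((d⁻²)⁴)) · ((d⁻¹)⁴)) · ((c³)⁴)) · (d⁴)    [power of a power]
= ((((c²⁰ · d⁴) · d⁻⁸) · ((d⁻¹)⁴)) · ((c³)⁴)) · (d⁴)    [power of a power]
= ((((c²⁰ · d⁴) · d⁻⁸) · d⁻⁴) · ((c³)⁴)) · (d⁴)    [power of a power]
= ((((c²⁰ · d⁴) · d⁻⁸) · d⁻⁴) · c¹²) · (d⁴)    [power of a power]
= c³²d⁻⁴    [product of powers]

c³²d⁻⁴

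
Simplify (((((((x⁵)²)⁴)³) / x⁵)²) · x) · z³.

x²³¹z³

(((((((x⁵)²)⁴)³) / x⁵)²) · x) · z³
= (((((((x⁵)²)⁴)³)²) / ((x⁵)²)) · x) · z³    [power of a quotient]
= ((((((x⁵)²)⁴)⁶) / ((x⁵)²)) · x) · z³    [power of a power]
= (((((x⁵)²)²⁴) / ((x⁵)²)) · x) · z³    [power of a power]
= ((((x⁵)⁴⁸) / ((x⁵)²)) · x) · z³    [power of a power]
= ((x²⁴⁰ / ((x⁵)²)) · x) · z³    [power of a power]
= ((x²⁴⁰ / x¹⁰) · x) · z³    [power of a power]
= (x²³⁰ · x) · z³    [quotient of powers]
= x²³¹ · z³    [product of powers]
= x²³¹z³    [rearrange]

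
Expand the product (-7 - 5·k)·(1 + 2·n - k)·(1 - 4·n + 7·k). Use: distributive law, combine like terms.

(-7 - 5·k)·(1 + 2·n - k)·(1 - 4·n + 7·k)
= (-7 - 14·n + 7·k - 5·k - 10·k·n + 5·k^2)·(1 - 4·n + 7·k)    [distributive law]
= (-7 - 14·n + 2·k - 10·k·n + 5·k^2)·(1 - 4·n + 7·k)    [combine like terms]
= -7 + 28·n - 49·k - 14·n + 56·n^2 - 98·k·n + 2·k - 8·k·n + 14·k^2 - 10·k·n + 40·k·n^2 - 70·k^2·n + 5·k^2 - 20·k^2·n + 35·k^3    [distributive law]
= -7 + 14·n - 47·k + 56·n^2 - 116·k·n + 19·k^2 + 40·k·n^2 - 90·k^2·n + 35·k^3    [combine like terms]

-7 + 14·n - 47·k + 56·n^2 - 116·k·n + 19·k^2 + 40·k·n^2 - 90·k^2·n + 35·k^3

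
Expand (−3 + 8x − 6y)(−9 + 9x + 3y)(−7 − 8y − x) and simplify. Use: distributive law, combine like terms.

−189 − 531y + 666x + 957xy − 405x^2 − 234y^2 − 546x^2y − 72x^3 + 258xy^2 + 144y^3

(−3 + 8x − 6y)(−9 + 9x + 3y)(−7 − 8y − x)
= (27 − 27x − 9y − 72x + 72x^2 + 24xy + 54y − 54xy − 18y^2)(−7 − 8y − x)    [distributive law]
= (27 − 99x + 45y + 72x^2 − 30xy − 18y^2)(−7 − 8y − x)    [combine like terms]
= −189 − 216y − 27x + 693x + 792xy + 99x^2 − 315y − 360y^2 − 45xy − 504x^2 − 576x^2y − 72x^3 + 210xy + 240xy^2 + 30x^2y + 126y^2 + 144y^3 + 18xy^2    [distributive law]
= −189 − 531y + 666x + 957xy − 405x^2 − 234y^2 − 546x^2y − 72x^3 + 258xy^2 + 144y^3    [combine like terms]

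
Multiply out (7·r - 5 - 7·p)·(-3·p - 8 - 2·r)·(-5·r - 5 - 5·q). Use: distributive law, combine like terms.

(7·r - 5 - 7·p)·(-3·p - 8 - 2·r)·(-5·r - 5 - 5·q)
= (-21·p·r - 56·r - 14·r² + 15·p + 40 + 10·r + 21·p² + 56·p + 14·p·r)·(-5·r - 5 - 5·q)    [distributive law]
= (-7·p·r - 46·r - 14·r² + 71·p + 40 + 21·p²)·(-5·r - 5 - 5·q)    [combine like terms]
= 35·p·r² + 35·p·r + 35·p·q·r + 230·r² + 230·r + 230·q·r + 70·r³ + 70·r² + 70·q·r² - 355·p·r - 355·p - 355·p·q - 200·r - 200 - 200·q - 105·p²·r - 105·p² - 105·p²·q    [distributive law]
= 35·p·r² - 320·p·r + 35·p·q·r + 300·r² + 30·r + 230·q·r + 70·r³ + 70·q·r² - 355·p - 355·p·q - 200 - 200·q - 105·p²·r - 105·p² - 105·p²·q    [combine like terms]

35·p·r² - 320·p·r + 35·p·q·r + 300·r² + 30·r + 230·q·r + 70·r³ + 70·q·r² - 355·p - 355·p·q - 200 - 200·q - 105·p²·r - 105·p² - 105·p²·q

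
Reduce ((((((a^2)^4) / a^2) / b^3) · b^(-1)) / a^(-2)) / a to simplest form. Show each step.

((((((a^2)^4) / a^2) / b^3) · b^(-1)) / a^(-2)) / a
= ((((a^8 / a^2) / b^3) · b^(-1)) / a^(-2)) / a    [power of a power]
= (((a^6 / b^3) · b^(-1)) / a^(-2)) / a    [quotient of powers]
= a^7b^(-4)    [quotient of powers; product of powers]

a^7b^(-4)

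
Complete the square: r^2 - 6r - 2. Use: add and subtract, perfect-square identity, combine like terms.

(r - 3)^2 - 11

r^2 - 6r - 2
= r^2 - 6r + 9 - 9 - 2    [add and subtract 9]
= (r - 3)^2 - 9 - 2    [perfect-square identity]
= (r - 3)^2 - 11    [combine constants]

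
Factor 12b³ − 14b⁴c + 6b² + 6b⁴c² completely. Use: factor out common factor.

2b²(6b − 7b²c + 3 + 3b²c²)

12b³ − 14b⁴c + 6b² + 6b⁴c²
= 2(6b³ − 7b⁴c + 3b² + 3b⁴c²)    [factor out 2]
= 2b²(6b − 7b²c + 3 + 3b²c²)    [factor out b²]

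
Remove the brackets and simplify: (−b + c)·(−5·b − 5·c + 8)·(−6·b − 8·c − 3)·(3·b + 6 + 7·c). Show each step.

−90·b^4 − 81·b^3 − 330·b^3·c + 39·b^2·c − 190·b^2·c^2 + 270·b^2 + 192·b·c + 145·b·c^2 + 144·b + 330·b·c^3 − 103·c^3 + 280·c^4 − 462·c^2 − 144·c

(−b + c)·(−5·b − 5·c + 8)·(−6·b − 8·c − 3)·(3·b + 6 + 7·c)
= (5·b^2 + 5·b·c − 8·b − 5·b·c − 5·c^2 + 8·c)·(−6·b − 8·c − 3)·(3·b + 6 + 7·c)    [distributive law]
= (5·b^2 − 8·b − 5·c^2 + 8·c)·(−6·b − 8·c − 3)·(3·b + 6 + 7·c)    [combine like terms]
= (−30·b^3 − 40·b^2·c − 15·b^2 + 48·b^2 + 64·b·c + 24·b + 30·b·c^2 + 40·c^3 + 15·c^2 − 48·b·c − 64·c^2 − 24·c)·(3·b + 6 + 7·c)    [distributive law]
= (−30·b^3 − 40·b^2·c + 33·b^2 + 16·b·c + 24·b + 30·b·c^2 + 40·c^3 − 49·c^2 − 24·c)·(3·b + 6 + 7·c)    [combine like terms]
= −90·b^4 − 180·b^3 − 210·b^3·c − 120·b^3·c − 240·b^2·c − 280·b^2·c^2 + 99·b^3 + 198·b^2 + 231·b^2·c + 48·b^2·c + 96·b·c + 112·b·c^2 + 72·b^2 + 144·b + 168·b·c + 90·b^2·c^2 + 180·b·c^2 + 210·b·c^3 + 120·b·c^3 + 240·c^3 + 280·c^4 − 147·b·c^2 − 294·c^2 − 343·c^3 − 72·b·c − 144·c − 168·c^2    [distributive law]
= −90·b^4 − 81·b^3 − 330·b^3·c + 39·b^2·c − 190·b^2·c^2 + 270·b^2 + 192·b·c + 145·b·c^2 + 144·b + 330·b·c^3 − 103·c^3 + 280·c^4 − 462·c^2 − 144·c    [combine like terms]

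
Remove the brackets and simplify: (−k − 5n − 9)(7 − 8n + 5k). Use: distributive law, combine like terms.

−52k − 17kn − 5k^2 + 37n + 40n^2 − 63

(−k − 5n − 9)(7 − 8n + 5k)
= −7k + 8kn − 5k^2 − 35n + 40n^2 − 25kn − 63 + 72n − 45k    [distributive law]
= −52k − 17kn − 5k^2 + 37n + 40n^2 − 63    [combine like terms]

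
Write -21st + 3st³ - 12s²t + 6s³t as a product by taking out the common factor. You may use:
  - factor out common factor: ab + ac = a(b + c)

-21st + 3st³ - 12s²t + 6s³t
= 3(-7st + st³ - 4s²t + 2s³t)    [factor out 3]
= 3st(-7 + t² - 4s + 2s²)    [factor out st]

3st(-7 + t² - 4s + 2s²)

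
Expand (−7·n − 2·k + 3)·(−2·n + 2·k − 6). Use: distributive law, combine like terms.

14·n² − 10·k·n + 36·n − 4·k² + 18·k − 18

(−7·n − 2·k + 3)·(−2·n + 2·k − 6)
= 14·n² − 14·k·n + 42·n + 4·k·n − 4·k² + 12·k − 6·n + 6·k − 18    [distributive law]
= 14·n² − 10·k·n + 36·n − 4·k² + 18·k − 18    [combine like terms]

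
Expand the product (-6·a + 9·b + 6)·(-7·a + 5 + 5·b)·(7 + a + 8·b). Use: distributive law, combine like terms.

(-6·a + 9·b + 6)·(-7·a + 5 + 5·b)·(7 + a + 8·b)
= (42·a^2 - 30·a - 30·a·b - 63·a·b + 45·b + 45·b^2 - 42·a + 30 + 30·b)·(7 + a + 8·b)    [distributive law]
= (42·a^2 - 72·a - 93·a·b + 75·b + 45·b^2 + 30)·(7 + a + 8·b)    [combine like terms]
= 294·a^2 + 42·a^3 + 336·a^2·b - 504·a - 72·a^2 - 576·a·b - 651·a·b - 93·a^2·b - 744·a·b^2 + 525·b + 75·a·b + 600·b^2 + 315·b^2 + 45·a·b^2 + 360·b^3 + 210 + 30·a + 240·b    [distributive law]
= 222·a^2 + 42·a^3 + 243·a^2·b - 474·a - 1152·a·b - 699·a·b^2 + 765·b + 915·b^2 + 360·b^3 + 210    [combine like terms]

222·a^2 + 42·a^3 + 243·a^2·b - 474·a - 1152·a·b - 699·a·b^2 + 765·b + 915·b^2 + 360·b^3 + 210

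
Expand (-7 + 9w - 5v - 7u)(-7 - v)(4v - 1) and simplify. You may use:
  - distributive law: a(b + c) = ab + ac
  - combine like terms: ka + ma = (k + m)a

(-7 + 9w - 5v - 7u)(-7 - v)(4v - 1)
= (49 + 7v - 63w - 9vw + 35v + 5v^2 + 49u + 7uv)(4v - 1)    [distributive law]
= (49 + 42v - 63w - 9vw + 5v^2 + 49u + 7uv)(4v - 1)    [combine like terms]
= 196v - 49 + 168v^2 - 42v - 252vw + 63w - 36v^2w + 9vw + 20v^3 - 5v^2 + 196uv - 49u + 28uv^2 - 7uv    [distributive law]
= 154v - 49 + 163v^2 - 243vw + 63w - 36v^2w + 20v^3 + 189uv - 49u + 28uv^2    [combine like terms]

154v - 49 + 163v^2 - 243vw + 63w - 36v^2w + 20v^3 + 189uv - 49u + 28uv^2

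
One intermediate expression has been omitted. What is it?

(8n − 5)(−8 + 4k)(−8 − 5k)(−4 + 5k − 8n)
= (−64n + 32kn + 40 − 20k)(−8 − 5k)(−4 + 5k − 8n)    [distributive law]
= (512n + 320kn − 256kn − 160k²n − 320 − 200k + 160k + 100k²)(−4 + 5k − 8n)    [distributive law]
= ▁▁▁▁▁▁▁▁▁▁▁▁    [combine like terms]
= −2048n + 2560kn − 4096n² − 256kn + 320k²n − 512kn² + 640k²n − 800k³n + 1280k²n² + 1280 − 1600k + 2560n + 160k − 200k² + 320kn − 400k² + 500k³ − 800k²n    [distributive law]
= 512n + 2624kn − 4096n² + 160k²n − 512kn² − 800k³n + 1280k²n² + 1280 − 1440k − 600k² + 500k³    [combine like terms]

After combine like terms, the bracketed line is:

(512n + 64kn − 160k²n − 320 − 40k + 100k²)(−4 + 5k − 8n)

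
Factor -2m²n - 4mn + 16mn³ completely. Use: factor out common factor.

2mn(-m - 2 + 8n²)

-2m²n - 4mn + 16mn³
= 2(-m²n - 2mn + 8mn³)    [factor out 2]
= 2mn(-m - 2 + 8n²)    [factor out mn]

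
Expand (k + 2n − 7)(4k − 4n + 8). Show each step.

(k + 2n − 7)(4k − 4n + 8)
= 4k^2 − 4kn + 8k + 8kn − 8n^2 + 16n − 28k + 28n − 56    [distributive law]
= 4k^2 + 4kn − 20k − 8n^2 + 44n − 56    [combine like terms]

4k^2 + 4kn − 20k − 8n^2 + 44n − 56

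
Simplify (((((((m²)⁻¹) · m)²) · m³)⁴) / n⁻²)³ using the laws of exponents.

(((((((m²)⁻¹) · m)²) · m³)⁴) / n⁻²)³
= (((((((m²)⁻¹) · m)²) · m³)⁴)³) / ((n⁻²)³)    [power of a quotient]
= ((((((m²)⁻¹) · m)²) · m³)¹²) / ((n⁻²)³)    [power of a power]
= ((((((m²)⁻¹) · m)²)¹²) · ((m³)¹²)) / ((n⁻²)³)    [power of a product]
= (((((m²)⁻¹) · m)²⁴) · ((m³)¹²)) / ((n⁻²)³)    [power of a power]
= (((((m²)⁻¹)²⁴) · (m²⁴)) · ((m³)¹²)) / ((n⁻²)³)    [power of a product]
= ((((m²)⁻²⁴) · (m²⁴)) · ((m³)¹²)) / ((n⁻²)³)    [power of a power]
= ((m⁻⁴⁸ · (m²⁴)) · ((m³)¹²)) / ((n⁻²)³)    [power of a power]
= (m⁻²⁴ · ((m³)¹²)) / ((n⁻²)³)    [product of powers]
= (m⁻²⁴ · m³⁶) / ((n⁻²)³)    [power of a power]
= m¹² / ((n⁻²)³)    [product of powers]
= m¹² / n⁻⁶    [power of a power]
= m¹²·n⁶    [quotient of powers]

m¹²·n⁶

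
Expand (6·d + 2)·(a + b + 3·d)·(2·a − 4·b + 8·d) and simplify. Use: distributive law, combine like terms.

12·a²·d − 12·a·b·d + 84·a·d² − 24·b²·d − 24·b·d² + 144·d³ + 4·a² − 4·a·b + 28·a·d − 8·b² − 8·b·d + 48·d²

(6·d + 2)·(a + b + 3·d)·(2·a − 4·b + 8·d)
= (6·a·d + 6·b·d + 18·d² + 2·a + 2·b + 6·d)·(2·a − 4·b + 8·d)    [distributive law]
= 12·a²·d − 24·a·b·d + 48·a·d² + 12·a·b·d − 24·b²·d + 48·b·d² + 36·a·d² − 72·b·d² + 144·d³ + 4·a² − 8·a·b + 16·a·d + 4·a·b − 8·b² + 16·b·d + 12·a·d − 24·b·d + 48·d²    [distributive law]
= 12·a²·d − 12·a·b·d + 84·a·d² − 24·b²·d − 24·b·d² + 144·d³ + 4·a² − 4·a·b + 28·a·d − 8·b² − 8·b·d + 48·d²    [combine like terms]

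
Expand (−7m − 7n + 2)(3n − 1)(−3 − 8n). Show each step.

7mn + 168mn^2 − 21m − 41n^2 + 168n^3 − 23n + 6

(−7m − 7n + 2)(3n − 1)(−3 − 8n)
= (−21mn + 7m − 21n^2 + 7n + 6n − 2)(−3 − 8n)    [distributive law]
= (−21mn + 7m − 21n^2 + 13n − 2)(−3 − 8n)    [combine like terms]
= 63mn + 168mn^2 − 21m − 56mn + 63n^2 + 168n^3 − 39n − 104n^2 + 6 + 16n    [distributive law]
= 7mn + 168mn^2 − 21m − 41n^2 + 168n^3 − 23n + 6    [combine like terms]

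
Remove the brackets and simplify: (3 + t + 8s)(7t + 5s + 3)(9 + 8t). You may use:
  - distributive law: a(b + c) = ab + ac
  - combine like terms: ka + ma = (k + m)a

288t + 255t^2 + 351s + 861st + 81 + 56t^3 + 488st^2 + 360s^2 + 320s^2t

(3 + t + 8s)(7t + 5s + 3)(9 + 8t)
= (21t + 15s + 9 + 7t^2 + 5st + 3t + 56st + 40s^2 + 24s)(9 + 8t)    [distributive law]
= (24t + 39s + 9 + 7t^2 + 61st + 40s^2)(9 + 8t)    [combine like terms]
= 216t + 192t^2 + 351s + 312st + 81 + 72t + 63t^2 + 56t^3 + 549st + 488st^2 + 360s^2 + 320s^2t    [distributive law]
= 288t + 255t^2 + 351s + 861st + 81 + 56t^3 + 488st^2 + 360s^2 + 320s^2t    [combine like terms]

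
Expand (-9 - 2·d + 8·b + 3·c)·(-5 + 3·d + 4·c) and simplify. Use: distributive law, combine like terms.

(-9 - 2·d + 8·b + 3·c)·(-5 + 3·d + 4·c)
= 45 - 27·d - 36·c + 10·d - 6·d^2 - 8·c·d - 40·b + 24·b·d + 32·b·c - 15·c + 9·c·d + 12·c^2    [distributive law]
= 45 - 17·d - 51·c - 6·d^2 + c·d - 40·b + 24·b·d + 32·b·c + 12·c^2    [combine like terms]

45 - 17·d - 51·c - 6·d^2 + c·d - 40·b + 24·b·d + 32·b·c + 12·c^2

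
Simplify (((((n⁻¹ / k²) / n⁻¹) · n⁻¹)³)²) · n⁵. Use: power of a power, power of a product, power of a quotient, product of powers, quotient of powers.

(((((n⁻¹ / k²) / n⁻¹) · n⁻¹)³)²) · n⁵
= ((((n⁻¹ / k²) / n⁻¹) · n⁻¹)⁶) · n⁵    [power of a power]
= ((((n⁻¹ / k²) / n⁻¹)⁶) · ((n⁻¹)⁶)) · n⁵    [power of a product]
= ((((n⁻¹ / k²)⁶) / ((n⁻¹)⁶)) · ((n⁻¹)⁶)) · n⁵    [power of a quotient]
= (((((n⁻¹)⁶) / ((k²)⁶)) / ((n⁻¹)⁶)) · ((n⁻¹)⁶)) · n⁵    [power of a quotient]
= (((n⁻⁶ / ((k²)⁶)) / ((n⁻¹)⁶)) · ((n⁻¹)⁶)) · n⁵    [power of a power]
= (((n⁻⁶ / k¹²) / ((n⁻¹)⁶)) · ((n⁻¹)⁶)) · n⁵    [power of a power]
= (((n⁻⁶ / k¹²) / n⁻⁶) · ((n⁻¹)⁶)) · n⁵    [power of a power]
= (((n⁻⁶ / k¹²) / n⁻⁶) · n⁻⁶) · n⁵    [power of a power]
= k⁻¹²n⁻¹    [quotient of powers; product of powers]

k⁻¹²n⁻¹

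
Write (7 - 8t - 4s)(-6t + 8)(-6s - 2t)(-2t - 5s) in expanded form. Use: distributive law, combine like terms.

(7 - 8t - 4s)(-6t + 8)(-6s - 2t)(-2t - 5s)
= (-42t + 56 + 48t^2 - 64t + 24st - 32s)(-6s - 2t)(-2t - 5s)    [distributive law]
= (-106t + 56 + 48t^2 + 24st - 32s)(-6s - 2t)(-2t - 5s)    [combine like terms]
= (636st + 212t^2 - 336s - 112t - 288st^2 - 96t^3 - 144s^2t - 48st^2 + 192s^2 + 64st)(-2t - 5s)    [distributive law]
= (700st + 212t^2 - 336s - 112t - 336st^2 - 96t^3 - 144s^2t + 192s^2)(-2t - 5s)    [combine like terms]
= -1400st^2 - 3500s^2t - 424t^3 - 1060st^2 + 672st + 1680s^2 + 224t^2 + 560st + 672st^3 + 1680s^2t^2 + 192t^4 + 480st^3 + 288s^2t^2 + 720s^3t - 384s^2t - 960s^3    [distributive law]
= -2460st^2 - 3884s^2t - 424t^3 + 1232st + 1680s^2 + 224t^2 + 1152st^3 + 1968s^2t^2 + 192t^4 + 720s^3t - 960s^3    [combine like terms]

-2460st^2 - 3884s^2t - 424t^3 + 1232st + 1680s^2 + 224t^2 + 1152st^3 + 1968s^2t^2 + 192t^4 + 720s^3t - 960s^3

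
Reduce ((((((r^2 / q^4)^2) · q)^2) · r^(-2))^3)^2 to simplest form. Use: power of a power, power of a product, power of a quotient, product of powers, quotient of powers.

((((((r^2 / q^4)^2) · q)^2) · r^(-2))^3)^2
= (((((r^2 / q^4)^2) · q)^2) · r^(-2))^6    [power of a power]
= (((((r^2 / q^4)^2) · q)^2)^6) · ((r^(-2))^6)    [power of a product]
= ((((r^2 / q^4)^2) · q)^12) · ((r^(-2))^6)    [power of a power]
= ((((r^2 / q^4)^2)^12) · (q^12)) · ((r^(-2))^6)    [power of a product]
= (((r^2 / q^4)^24) · (q^12)) · ((r^(-2))^6)    [power of a power]
= ((((r^2)^24) / ((q^4)^24)) · (q^12)) · ((r^(-2))^6)    [power of a quotient]
= ((r^48 / ((q^4)^24)) · (q^12)) · ((r^(-2))^6)    [power of a power]
= ((r^48 / q^96) · (q^12)) · ((r^(-2))^6)    [power of a power]
= ((r^48 / q^96) · q^12) · r^(-12)    [power of a power]
= q^(-84)·r^36    [quotient of powers; product of powers]

q^(-84)·r^36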